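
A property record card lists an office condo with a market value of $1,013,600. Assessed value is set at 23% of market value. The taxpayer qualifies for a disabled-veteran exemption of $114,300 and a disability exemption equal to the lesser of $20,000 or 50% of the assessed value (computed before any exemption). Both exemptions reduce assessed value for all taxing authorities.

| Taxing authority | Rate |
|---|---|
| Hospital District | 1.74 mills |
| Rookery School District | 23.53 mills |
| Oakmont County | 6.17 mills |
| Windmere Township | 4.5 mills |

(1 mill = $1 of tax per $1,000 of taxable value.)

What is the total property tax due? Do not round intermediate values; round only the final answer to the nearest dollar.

$3,552

Assessed value = $1,013,600 × 0.23 = $233,128
Disability exemption = min($20,000, 50% × $233,128) = min($20,000, $116,564) = $20,000 (dollar cap binds)
Taxable value = $233,128 − $114,300 − $20,000 = $98,828
Hospital District: $98,828 × 0.00174 = $171.96072
Rookery School District: $98,828 × 0.02353 = $2,325.42284
Oakmont County: $98,828 × 0.00617 = $609.76876
Windmere Township: $98,828 × 0.0045 = $444.726
Total = $3,551.87832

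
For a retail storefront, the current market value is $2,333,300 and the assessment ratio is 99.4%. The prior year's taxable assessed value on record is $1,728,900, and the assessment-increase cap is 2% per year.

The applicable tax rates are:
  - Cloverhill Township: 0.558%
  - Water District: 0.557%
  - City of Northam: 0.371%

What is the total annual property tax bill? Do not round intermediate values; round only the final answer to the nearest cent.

$26,205.28

Uncapped assessed value = $2,333,300 × 0.994 = $2,319,300.2
Cap limit = $1,728,900 × 1.02 = $1,763,478
Taxable assessed value = min($2,319,300.2, $1,763,478) = $1,763,478 (cap binds)
Cloverhill Township: $1,763,478 × 0.00558 = $9,840.20724
Water District: $1,763,478 × 0.00557 = $9,822.57246
City of Northam: $1,763,478 × 0.00371 = $6,542.50338
Total = $26,205.28308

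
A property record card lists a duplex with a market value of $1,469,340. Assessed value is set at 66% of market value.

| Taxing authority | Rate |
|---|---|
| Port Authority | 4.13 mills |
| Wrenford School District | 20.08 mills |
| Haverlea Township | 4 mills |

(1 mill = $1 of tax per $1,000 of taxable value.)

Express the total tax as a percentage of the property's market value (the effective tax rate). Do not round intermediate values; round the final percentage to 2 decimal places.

1.86%

Assessed value = $1,469,340 × 0.66 = $969,764.4
Port Authority: $969,764.4 × 0.00413 = $4,005.126972
Wrenford School District: $969,764.4 × 0.02008 = $19,472.869152
Haverlea Township: $969,764.4 × 0.004 = $3,879.0576
Total tax = $27,357.053724
Effective rate = $27,357.053724 ÷ $1,469,340 = 1.86% of market value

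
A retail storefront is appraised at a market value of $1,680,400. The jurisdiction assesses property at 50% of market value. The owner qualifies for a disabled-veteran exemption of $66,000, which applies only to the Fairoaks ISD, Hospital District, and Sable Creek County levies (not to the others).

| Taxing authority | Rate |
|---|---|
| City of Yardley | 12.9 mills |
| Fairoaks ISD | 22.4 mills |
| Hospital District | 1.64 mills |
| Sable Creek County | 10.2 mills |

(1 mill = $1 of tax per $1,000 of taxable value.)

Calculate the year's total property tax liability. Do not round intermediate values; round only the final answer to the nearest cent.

Assessed value = $1,680,400 × 0.5 = $840,200
City of Yardley: $840,200 × 0.0129 = $10,838.58
Fairoaks ISD: ($840,200 − $66,000) × 0.0224 = $774,200 × 0.0224 = $17,342.08
Hospital District: ($840,200 − $66,000) × 0.00164 = $774,200 × 0.00164 = $1,269.688
Sable Creek County: ($840,200 − $66,000) × 0.0102 = $774,200 × 0.0102 = $7,896.84
Total = $37,347.188

$37,347.19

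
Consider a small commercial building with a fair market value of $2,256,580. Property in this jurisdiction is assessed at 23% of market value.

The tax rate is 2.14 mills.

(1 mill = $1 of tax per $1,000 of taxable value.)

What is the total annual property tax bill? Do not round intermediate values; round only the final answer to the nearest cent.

$1,110.69

Assessed value = $2,256,580 × 0.23 = $519,013.4
Tax = $519,013.4 × 0.00214 = $1,110.688676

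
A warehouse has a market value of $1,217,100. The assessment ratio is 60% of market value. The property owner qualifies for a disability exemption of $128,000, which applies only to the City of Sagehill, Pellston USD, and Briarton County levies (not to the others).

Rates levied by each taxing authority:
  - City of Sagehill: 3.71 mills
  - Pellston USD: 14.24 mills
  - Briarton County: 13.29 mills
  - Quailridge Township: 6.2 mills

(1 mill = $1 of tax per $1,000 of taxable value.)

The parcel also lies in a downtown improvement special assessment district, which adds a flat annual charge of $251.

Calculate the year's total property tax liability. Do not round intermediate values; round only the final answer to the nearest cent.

$23,593.21

Assessed value = $1,217,100 × 0.6 = $730,260
City of Sagehill: ($730,260 − $128,000) × 0.00371 = $602,260 × 0.00371 = $2,234.3846
Pellston USD: ($730,260 − $128,000) × 0.01424 = $602,260 × 0.01424 = $8,576.1824
Briarton County: ($730,260 − $128,000) × 0.01329 = $602,260 × 0.01329 = $8,004.0354
Quailridge Township: $730,260 × 0.0062 = $4,527.612
Levies subtotal = $23,342.2144
Total = $23,342.2144 + $251 = $23,593.2144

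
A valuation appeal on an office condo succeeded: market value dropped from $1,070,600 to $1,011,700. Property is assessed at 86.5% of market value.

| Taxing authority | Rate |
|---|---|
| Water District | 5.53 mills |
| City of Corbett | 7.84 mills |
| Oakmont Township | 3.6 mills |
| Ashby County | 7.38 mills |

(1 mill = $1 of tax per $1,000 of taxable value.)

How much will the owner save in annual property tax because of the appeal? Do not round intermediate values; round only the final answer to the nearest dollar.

Old assessed value = $1,070,600 × 0.865 = $926,069
New assessed value = $1,011,700 × 0.865 = $875,120.5
Combined rate = 0.00553 + 0.00784 + 0.0036 + 0.00738 = 0.02435
Old tax = $926,069 × 0.02435 = $22,549.78015
New tax = $875,120.5 × 0.02435 = $21,309.184175
Reduction = $22,549.78015 − $21,309.184175 = $1,240.595975

$1,241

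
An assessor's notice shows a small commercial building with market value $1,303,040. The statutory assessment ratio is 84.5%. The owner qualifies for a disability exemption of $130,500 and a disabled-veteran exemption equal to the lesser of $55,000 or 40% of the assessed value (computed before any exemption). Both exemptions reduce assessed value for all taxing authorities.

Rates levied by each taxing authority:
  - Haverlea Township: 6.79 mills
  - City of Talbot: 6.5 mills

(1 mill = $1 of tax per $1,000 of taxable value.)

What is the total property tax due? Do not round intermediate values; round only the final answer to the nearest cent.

Assessed value = $1,303,040 × 0.845 = $1,101,068.8
Disabled-veteran exemption = min($55,000, 40% × $1,101,068.8) = min($55,000, $440,427.52) = $55,000 (dollar cap binds)
Taxable value = $1,101,068.8 − $130,500 − $55,000 = $915,568.8
Haverlea Township: $915,568.8 × 0.00679 = $6,216.712152
City of Talbot: $915,568.8 × 0.0065 = $5,951.1972
Total = $12,167.909352

$12,167.91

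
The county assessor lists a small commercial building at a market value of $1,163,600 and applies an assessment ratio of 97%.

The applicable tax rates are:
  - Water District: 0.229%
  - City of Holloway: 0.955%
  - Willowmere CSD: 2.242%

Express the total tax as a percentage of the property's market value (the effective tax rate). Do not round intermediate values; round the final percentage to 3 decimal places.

Assessed value = $1,163,600 × 0.97 = $1,128,692
Water District: $1,128,692 × 0.00229 = $2,584.70468
City of Holloway: $1,128,692 × 0.00955 = $10,779.0086
Willowmere CSD: $1,128,692 × 0.02242 = $25,305.27464
Total tax = $38,668.98792
Effective rate = $38,668.98792 ÷ $1,163,600 = 3.323% of market value

3.323%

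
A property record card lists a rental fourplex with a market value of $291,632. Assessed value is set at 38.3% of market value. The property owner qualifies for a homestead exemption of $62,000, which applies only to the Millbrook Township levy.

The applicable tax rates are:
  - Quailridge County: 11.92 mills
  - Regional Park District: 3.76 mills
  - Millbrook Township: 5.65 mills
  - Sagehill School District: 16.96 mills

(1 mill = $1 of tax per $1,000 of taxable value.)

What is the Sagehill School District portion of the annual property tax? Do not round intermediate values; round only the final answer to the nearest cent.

$1,894.35

Assessed value = $291,632 × 0.383 = $111,695.056
Sagehill School District taxable value = $111,695.056 (exemption does not apply)
Sagehill School District levy = $111,695.056 × 0.01696 = $1,894.34814976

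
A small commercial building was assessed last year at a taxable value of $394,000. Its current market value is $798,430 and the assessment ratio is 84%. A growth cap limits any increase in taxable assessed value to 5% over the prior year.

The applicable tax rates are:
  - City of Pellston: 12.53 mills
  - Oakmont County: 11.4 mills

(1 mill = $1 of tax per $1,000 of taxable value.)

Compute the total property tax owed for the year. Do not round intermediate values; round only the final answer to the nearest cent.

Uncapped assessed value = $798,430 × 0.84 = $670,681.2
Cap limit = $394,000 × 1.05 = $413,700
Taxable assessed value = min($670,681.2, $413,700) = $413,700 (cap binds)
City of Pellston: $413,700 × 0.01253 = $5,183.661
Oakmont County: $413,700 × 0.0114 = $4,716.18
Total = $9,899.841

$9,899.84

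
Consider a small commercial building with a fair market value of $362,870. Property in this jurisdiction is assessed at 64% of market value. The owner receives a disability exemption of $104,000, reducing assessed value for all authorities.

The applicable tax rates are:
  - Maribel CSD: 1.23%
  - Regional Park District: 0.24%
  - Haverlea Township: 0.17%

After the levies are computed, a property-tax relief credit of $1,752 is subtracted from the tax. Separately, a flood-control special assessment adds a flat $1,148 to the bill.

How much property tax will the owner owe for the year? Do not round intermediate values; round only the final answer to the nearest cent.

$1,499.08

Assessed value = $362,870 × 0.64 = $232,236.8
Taxable value = $232,236.8 − $104,000 = $128,236.8
Maribel CSD: $128,236.8 × 0.0123 = $1,577.31264
Regional Park District: $128,236.8 × 0.0024 = $307.76832
Haverlea Township: $128,236.8 × 0.0017 = $218.00256
Levies subtotal = $2,103.08352
After credit = $2,103.08352 − $1,752 = $351.08352
Total = $351.08352 + $1,148 = $1,499.08352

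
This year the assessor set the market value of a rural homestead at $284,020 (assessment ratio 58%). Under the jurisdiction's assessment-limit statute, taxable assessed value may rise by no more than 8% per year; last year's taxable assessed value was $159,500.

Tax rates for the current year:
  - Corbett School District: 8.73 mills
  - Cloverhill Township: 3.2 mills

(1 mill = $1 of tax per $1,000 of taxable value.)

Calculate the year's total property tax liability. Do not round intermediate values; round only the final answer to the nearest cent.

$1,965.25

Uncapped assessed value = $284,020 × 0.58 = $164,731.6
Cap limit = $159,500 × 1.08 = $172,260
Taxable assessed value = min($164,731.6, $172,260) = $164,731.6 (cap does not bind)
Corbett School District: $164,731.6 × 0.00873 = $1,438.106868
Cloverhill Township: $164,731.6 × 0.0032 = $527.14112
Total = $1,965.247988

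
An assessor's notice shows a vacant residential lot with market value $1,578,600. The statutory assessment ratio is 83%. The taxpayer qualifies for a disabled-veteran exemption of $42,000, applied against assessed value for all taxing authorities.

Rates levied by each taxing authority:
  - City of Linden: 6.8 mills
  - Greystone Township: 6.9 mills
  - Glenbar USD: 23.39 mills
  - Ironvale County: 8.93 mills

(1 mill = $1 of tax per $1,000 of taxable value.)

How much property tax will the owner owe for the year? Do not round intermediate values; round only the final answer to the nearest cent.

Assessed value = $1,578,600 × 0.83 = $1,310,238
Taxable value = $1,310,238 − $42,000 = $1,268,238
City of Linden: $1,268,238 × 0.0068 = $8,624.0184
Greystone Township: $1,268,238 × 0.0069 = $8,750.8422
Glenbar USD: $1,268,238 × 0.02339 = $29,664.08682
Ironvale County: $1,268,238 × 0.00893 = $11,325.36534
Total = $8,624.0184 + $8,750.8422 + $29,664.08682 + $11,325.36534 = $58,364.31276

$58,364.31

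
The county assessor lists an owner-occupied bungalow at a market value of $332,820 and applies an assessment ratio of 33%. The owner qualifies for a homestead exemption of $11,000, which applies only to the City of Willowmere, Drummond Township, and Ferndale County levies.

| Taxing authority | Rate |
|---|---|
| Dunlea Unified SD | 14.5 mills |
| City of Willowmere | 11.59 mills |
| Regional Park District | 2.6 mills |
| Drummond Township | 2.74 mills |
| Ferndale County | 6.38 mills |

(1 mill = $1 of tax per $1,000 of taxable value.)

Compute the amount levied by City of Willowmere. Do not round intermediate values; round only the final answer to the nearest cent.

Assessed value = $332,820 × 0.33 = $109,830.6
City of Willowmere taxable value = $109,830.6 − $11,000 = $98,830.6
City of Willowmere levy = $98,830.6 × 0.01159 = $1,145.446654

$1,145.45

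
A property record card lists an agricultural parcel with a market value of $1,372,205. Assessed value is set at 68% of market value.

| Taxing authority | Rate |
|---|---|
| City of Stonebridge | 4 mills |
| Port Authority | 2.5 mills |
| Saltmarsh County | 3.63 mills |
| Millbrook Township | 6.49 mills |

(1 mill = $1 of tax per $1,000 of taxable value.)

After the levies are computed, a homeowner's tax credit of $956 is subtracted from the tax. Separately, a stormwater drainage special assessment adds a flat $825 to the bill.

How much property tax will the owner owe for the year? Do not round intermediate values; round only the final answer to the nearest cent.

$15,377.11

Assessed value = $1,372,205 × 0.68 = $933,099.4
City of Stonebridge: $933,099.4 × 0.004 = $3,732.3976
Port Authority: $933,099.4 × 0.0025 = $2,332.7485
Saltmarsh County: $933,099.4 × 0.00363 = $3,387.150822
Millbrook Township: $933,099.4 × 0.00649 = $6,055.815106
Levies subtotal = $15,508.112028
After credit = $15,508.112028 − $956 = $14,552.112028
Total = $14,552.112028 + $825 = $15,377.112028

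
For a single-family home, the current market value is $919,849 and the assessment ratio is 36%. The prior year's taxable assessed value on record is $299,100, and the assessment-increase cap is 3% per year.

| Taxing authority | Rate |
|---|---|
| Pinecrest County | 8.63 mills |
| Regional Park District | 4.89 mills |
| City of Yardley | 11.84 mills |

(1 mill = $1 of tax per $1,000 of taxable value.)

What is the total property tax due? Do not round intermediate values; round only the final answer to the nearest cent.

$7,812.73

Uncapped assessed value = $919,849 × 0.36 = $331,145.64
Cap limit = $299,100 × 1.03 = $308,073
Taxable assessed value = min($331,145.64, $308,073) = $308,073 (cap binds)
Pinecrest County: $308,073 × 0.00863 = $2,658.66999
Regional Park District: $308,073 × 0.00489 = $1,506.47697
City of Yardley: $308,073 × 0.01184 = $3,647.58432
Total = $7,812.73128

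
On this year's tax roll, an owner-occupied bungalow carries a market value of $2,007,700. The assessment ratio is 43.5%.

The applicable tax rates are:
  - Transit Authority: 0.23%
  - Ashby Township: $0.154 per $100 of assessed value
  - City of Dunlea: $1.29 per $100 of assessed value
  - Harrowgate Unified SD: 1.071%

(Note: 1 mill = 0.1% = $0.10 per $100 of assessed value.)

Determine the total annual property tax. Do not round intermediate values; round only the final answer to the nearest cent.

$23,973.44

Assessed value = $2,007,700 × 0.435 = $873,349.5
Transit Authority: $873,349.5 × 0.0023 = $2,008.70385
Ashby Township: $873,349.5 × 0.00154 = $1,344.95823
City of Dunlea: $873,349.5 × 0.0129 = $11,266.20855
Harrowgate Unified SD: $873,349.5 × 0.01071 = $9,353.573145
Total = $23,973.443775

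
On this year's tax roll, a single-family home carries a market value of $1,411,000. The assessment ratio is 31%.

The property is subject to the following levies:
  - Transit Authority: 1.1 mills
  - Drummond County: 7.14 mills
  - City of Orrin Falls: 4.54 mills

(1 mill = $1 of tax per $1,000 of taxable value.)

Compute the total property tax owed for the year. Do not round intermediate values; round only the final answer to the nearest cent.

Assessed value = $1,411,000 × 0.31 = $437,410
Transit Authority: $437,410 × 0.0011 = $481.151
Drummond County: $437,410 × 0.00714 = $3,123.1074
City of Orrin Falls: $437,410 × 0.00454 = $1,985.8414
Total = $481.151 + $3,123.1074 + $1,985.8414 = $5,590.0998

$5,590.10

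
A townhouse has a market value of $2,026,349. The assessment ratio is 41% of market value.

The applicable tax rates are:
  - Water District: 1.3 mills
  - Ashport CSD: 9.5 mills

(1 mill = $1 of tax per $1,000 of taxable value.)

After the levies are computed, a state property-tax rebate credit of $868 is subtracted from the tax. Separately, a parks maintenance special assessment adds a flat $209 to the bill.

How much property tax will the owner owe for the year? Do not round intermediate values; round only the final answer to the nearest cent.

$8,313.67

Assessed value = $2,026,349 × 0.41 = $830,803.09
Water District: $830,803.09 × 0.0013 = $1,080.044017
Ashport CSD: $830,803.09 × 0.0095 = $7,892.629355
Levies subtotal = $8,972.673372
After credit = $8,972.673372 − $868 = $8,104.673372
Total = $8,104.673372 + $209 = $8,313.673372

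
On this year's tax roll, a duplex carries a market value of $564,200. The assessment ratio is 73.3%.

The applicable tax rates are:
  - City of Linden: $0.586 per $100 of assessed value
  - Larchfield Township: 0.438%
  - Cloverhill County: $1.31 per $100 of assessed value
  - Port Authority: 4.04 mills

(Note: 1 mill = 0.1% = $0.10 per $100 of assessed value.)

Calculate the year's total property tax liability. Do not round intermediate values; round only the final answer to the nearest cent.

$11,323.23

Assessed value = $564,200 × 0.733 = $413,558.6
City of Linden: $413,558.6 × 0.00586 = $2,423.453396
Larchfield Township: $413,558.6 × 0.00438 = $1,811.386668
Cloverhill County: $413,558.6 × 0.0131 = $5,417.61766
Port Authority: $413,558.6 × 0.00404 = $1,670.776744
Total = $11,323.234468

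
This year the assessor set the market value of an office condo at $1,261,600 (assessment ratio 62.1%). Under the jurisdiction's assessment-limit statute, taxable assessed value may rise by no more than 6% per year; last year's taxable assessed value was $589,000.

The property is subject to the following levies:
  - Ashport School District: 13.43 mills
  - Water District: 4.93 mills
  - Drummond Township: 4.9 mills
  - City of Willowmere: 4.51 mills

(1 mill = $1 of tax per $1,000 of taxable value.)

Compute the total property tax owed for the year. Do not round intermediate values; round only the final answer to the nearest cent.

Uncapped assessed value = $1,261,600 × 0.621 = $783,453.6
Cap limit = $589,000 × 1.06 = $624,340
Taxable assessed value = min($783,453.6, $624,340) = $624,340 (cap binds)
Ashport School District: $624,340 × 0.01343 = $8,384.8862
Water District: $624,340 × 0.00493 = $3,077.9962
Drummond Township: $624,340 × 0.0049 = $3,059.266
City of Willowmere: $624,340 × 0.00451 = $2,815.7734
Total = $17,337.9218

$17,337.92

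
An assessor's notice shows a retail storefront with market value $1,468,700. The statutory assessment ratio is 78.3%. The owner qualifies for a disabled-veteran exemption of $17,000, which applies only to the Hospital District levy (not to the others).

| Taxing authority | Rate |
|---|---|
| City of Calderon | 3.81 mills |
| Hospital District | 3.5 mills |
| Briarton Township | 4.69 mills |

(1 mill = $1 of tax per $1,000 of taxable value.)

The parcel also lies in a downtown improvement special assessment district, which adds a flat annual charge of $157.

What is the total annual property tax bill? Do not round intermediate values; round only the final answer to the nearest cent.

Assessed value = $1,468,700 × 0.783 = $1,149,992.1
City of Calderon: $1,149,992.1 × 0.00381 = $4,381.469901
Hospital District: ($1,149,992.1 − $17,000) × 0.0035 = $1,132,992.1 × 0.0035 = $3,965.47235
Briarton Township: $1,149,992.1 × 0.00469 = $5,393.462949
Levies subtotal = $13,740.4052
Total = $13,740.4052 + $157 = $13,897.4052

$13,897.41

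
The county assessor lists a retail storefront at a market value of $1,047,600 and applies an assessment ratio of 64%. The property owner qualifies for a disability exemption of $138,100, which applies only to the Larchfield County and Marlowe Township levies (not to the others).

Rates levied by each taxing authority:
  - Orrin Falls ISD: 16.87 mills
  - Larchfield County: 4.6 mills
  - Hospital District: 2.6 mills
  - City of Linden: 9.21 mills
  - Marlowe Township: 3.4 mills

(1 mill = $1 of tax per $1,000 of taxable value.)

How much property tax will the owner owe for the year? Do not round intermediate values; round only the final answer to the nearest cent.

$23,487.82

Assessed value = $1,047,600 × 0.64 = $670,464
Orrin Falls ISD: $670,464 × 0.01687 = $11,310.72768
Larchfield County: ($670,464 − $138,100) × 0.0046 = $532,364 × 0.0046 = $2,448.8744
Hospital District: $670,464 × 0.0026 = $1,743.2064
City of Linden: $670,464 × 0.00921 = $6,174.97344
Marlowe Township: ($670,464 − $138,100) × 0.0034 = $532,364 × 0.0034 = $1,810.0376
Total = $23,487.81952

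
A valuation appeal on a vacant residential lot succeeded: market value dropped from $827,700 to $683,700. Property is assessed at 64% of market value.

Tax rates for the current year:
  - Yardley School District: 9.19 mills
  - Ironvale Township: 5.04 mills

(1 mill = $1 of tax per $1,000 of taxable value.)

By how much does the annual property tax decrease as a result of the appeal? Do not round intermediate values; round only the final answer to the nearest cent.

Old assessed value = $827,700 × 0.64 = $529,728
New assessed value = $683,700 × 0.64 = $437,568
Combined rate = 0.00919 + 0.00504 = 0.01423
Old tax = $529,728 × 0.01423 = $7,538.02944
New tax = $437,568 × 0.01423 = $6,226.59264
Reduction = $7,538.02944 − $6,226.59264 = $1,311.4368

$1,311.44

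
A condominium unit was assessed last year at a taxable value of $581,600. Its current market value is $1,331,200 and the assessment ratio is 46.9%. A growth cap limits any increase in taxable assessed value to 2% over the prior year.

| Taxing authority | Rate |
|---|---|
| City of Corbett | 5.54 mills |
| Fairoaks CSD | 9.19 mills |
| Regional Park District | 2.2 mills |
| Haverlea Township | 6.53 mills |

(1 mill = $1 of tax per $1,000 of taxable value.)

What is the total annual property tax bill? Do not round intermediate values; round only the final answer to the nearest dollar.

Uncapped assessed value = $1,331,200 × 0.469 = $624,332.8
Cap limit = $581,600 × 1.02 = $593,232
Taxable assessed value = min($624,332.8, $593,232) = $593,232 (cap binds)
City of Corbett: $593,232 × 0.00554 = $3,286.50528
Fairoaks CSD: $593,232 × 0.00919 = $5,451.80208
Regional Park District: $593,232 × 0.0022 = $1,305.1104
Haverlea Township: $593,232 × 0.00653 = $3,873.80496
Total = $13,917.22272

$13,917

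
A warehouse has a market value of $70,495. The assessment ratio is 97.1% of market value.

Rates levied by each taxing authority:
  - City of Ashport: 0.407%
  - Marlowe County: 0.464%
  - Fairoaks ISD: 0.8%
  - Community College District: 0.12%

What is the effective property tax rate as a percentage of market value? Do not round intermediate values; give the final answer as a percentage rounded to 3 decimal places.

1.739%

Assessed value = $70,495 × 0.971 = $68,450.645
City of Ashport: $68,450.645 × 0.00407 = $278.59412515
Marlowe County: $68,450.645 × 0.00464 = $317.6109928
Fairoaks ISD: $68,450.645 × 0.008 = $547.60516
Community College District: $68,450.645 × 0.0012 = $82.140774
Total tax = $1,225.95105195
Effective rate = $1,225.95105195 ÷ $70,495 = 1.739% of market value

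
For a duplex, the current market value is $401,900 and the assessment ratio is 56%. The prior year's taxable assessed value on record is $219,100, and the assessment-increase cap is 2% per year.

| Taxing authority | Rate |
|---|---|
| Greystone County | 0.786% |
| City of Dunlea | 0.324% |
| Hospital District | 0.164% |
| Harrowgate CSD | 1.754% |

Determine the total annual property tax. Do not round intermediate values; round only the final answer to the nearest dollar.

Uncapped assessed value = $401,900 × 0.56 = $225,064
Cap limit = $219,100 × 1.02 = $223,482
Taxable assessed value = min($225,064, $223,482) = $223,482 (cap binds)
Greystone County: $223,482 × 0.00786 = $1,756.56852
City of Dunlea: $223,482 × 0.00324 = $724.08168
Hospital District: $223,482 × 0.00164 = $366.51048
Harrowgate CSD: $223,482 × 0.01754 = $3,919.87428
Total = $6,767.03496

$6,767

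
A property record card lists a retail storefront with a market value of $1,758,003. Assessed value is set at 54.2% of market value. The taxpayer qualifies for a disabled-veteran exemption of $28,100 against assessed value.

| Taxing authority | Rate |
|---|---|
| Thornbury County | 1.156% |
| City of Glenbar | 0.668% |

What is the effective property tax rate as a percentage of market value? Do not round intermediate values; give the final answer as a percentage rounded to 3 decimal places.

Assessed value = $1,758,003 × 0.542 = $952,837.626
Taxable value = $952,837.626 − $28,100 = $924,737.626
Thornbury County: $924,737.626 × 0.01156 = $10,689.96695656
City of Glenbar: $924,737.626 × 0.00668 = $6,177.24734168
Total tax = $16,867.21429824
Effective rate = $16,867.21429824 ÷ $1,758,003 = 0.959% of market value

0.959%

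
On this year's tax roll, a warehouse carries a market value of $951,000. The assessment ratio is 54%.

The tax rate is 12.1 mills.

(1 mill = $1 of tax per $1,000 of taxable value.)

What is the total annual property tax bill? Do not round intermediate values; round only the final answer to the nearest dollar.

$6,214

Assessed value = $951,000 × 0.54 = $513,540
Tax = $513,540 × 0.0121 = $6,213.834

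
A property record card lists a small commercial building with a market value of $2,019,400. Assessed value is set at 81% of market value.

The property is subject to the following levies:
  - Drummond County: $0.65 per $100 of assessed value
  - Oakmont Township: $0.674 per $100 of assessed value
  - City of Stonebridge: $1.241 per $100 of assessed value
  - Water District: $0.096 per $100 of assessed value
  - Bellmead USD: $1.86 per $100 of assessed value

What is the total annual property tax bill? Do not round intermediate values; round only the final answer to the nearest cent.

Assessed value = $2,019,400 × 0.81 = $1,635,714
Drummond County: $1,635,714 × 0.0065 = $10,632.141
Oakmont Township: $1,635,714 × 0.00674 = $11,024.71236
City of Stonebridge: $1,635,714 × 0.01241 = $20,299.21074
Water District: $1,635,714 × 0.00096 = $1,570.28544
Bellmead USD: $1,635,714 × 0.0186 = $30,424.2804
Total = $10,632.141 + $11,024.71236 + $20,299.21074 + $1,570.28544 + $30,424.2804 = $73,950.62994

$73,950.63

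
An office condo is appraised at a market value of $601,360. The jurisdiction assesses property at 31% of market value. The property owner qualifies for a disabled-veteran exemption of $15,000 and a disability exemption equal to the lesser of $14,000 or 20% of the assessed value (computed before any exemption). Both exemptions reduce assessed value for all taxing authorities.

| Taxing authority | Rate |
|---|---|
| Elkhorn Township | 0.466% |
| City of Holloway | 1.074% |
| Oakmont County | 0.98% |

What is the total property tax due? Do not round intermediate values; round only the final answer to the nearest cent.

$3,967.02

Assessed value = $601,360 × 0.31 = $186,421.6
Disability exemption = min($14,000, 20% × $186,421.6) = min($14,000, $37,284.32) = $14,000 (dollar cap binds)
Taxable value = $186,421.6 − $15,000 − $14,000 = $157,421.6
Elkhorn Township: $157,421.6 × 0.00466 = $733.584656
City of Holloway: $157,421.6 × 0.01074 = $1,690.707984
Oakmont County: $157,421.6 × 0.0098 = $1,542.73168
Total = $3,967.02432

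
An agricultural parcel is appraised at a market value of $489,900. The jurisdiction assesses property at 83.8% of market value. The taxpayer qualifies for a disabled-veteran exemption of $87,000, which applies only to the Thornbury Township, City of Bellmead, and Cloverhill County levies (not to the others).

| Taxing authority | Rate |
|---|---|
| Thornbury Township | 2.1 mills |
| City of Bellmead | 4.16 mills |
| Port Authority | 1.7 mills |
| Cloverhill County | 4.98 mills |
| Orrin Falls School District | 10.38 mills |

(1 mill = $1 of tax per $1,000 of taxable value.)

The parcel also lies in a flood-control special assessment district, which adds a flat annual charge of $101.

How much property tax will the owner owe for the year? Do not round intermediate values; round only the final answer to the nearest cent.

Assessed value = $489,900 × 0.838 = $410,536.2
Thornbury Township: ($410,536.2 − $87,000) × 0.0021 = $323,536.2 × 0.0021 = $679.42602
City of Bellmead: ($410,536.2 − $87,000) × 0.00416 = $323,536.2 × 0.00416 = $1,345.910592
Port Authority: $410,536.2 × 0.0017 = $697.91154
Cloverhill County: ($410,536.2 − $87,000) × 0.00498 = $323,536.2 × 0.00498 = $1,611.210276
Orrin Falls School District: $410,536.2 × 0.01038 = $4,261.365756
Levies subtotal = $8,595.824184
Total = $8,595.824184 + $101 = $8,696.824184

$8,696.82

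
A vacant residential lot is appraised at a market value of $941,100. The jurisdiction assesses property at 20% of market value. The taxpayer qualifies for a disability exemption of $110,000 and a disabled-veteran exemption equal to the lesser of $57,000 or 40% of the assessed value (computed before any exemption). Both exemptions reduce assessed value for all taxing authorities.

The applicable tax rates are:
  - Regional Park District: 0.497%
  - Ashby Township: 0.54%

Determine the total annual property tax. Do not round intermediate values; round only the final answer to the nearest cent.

Assessed value = $941,100 × 0.2 = $188,220
Disabled-veteran exemption = min($57,000, 40% × $188,220) = min($57,000, $75,288) = $57,000 (dollar cap binds)
Taxable value = $188,220 − $110,000 − $57,000 = $21,220
Regional Park District: $21,220 × 0.00497 = $105.4634
Ashby Township: $21,220 × 0.0054 = $114.588
Total = $220.0514

$220.05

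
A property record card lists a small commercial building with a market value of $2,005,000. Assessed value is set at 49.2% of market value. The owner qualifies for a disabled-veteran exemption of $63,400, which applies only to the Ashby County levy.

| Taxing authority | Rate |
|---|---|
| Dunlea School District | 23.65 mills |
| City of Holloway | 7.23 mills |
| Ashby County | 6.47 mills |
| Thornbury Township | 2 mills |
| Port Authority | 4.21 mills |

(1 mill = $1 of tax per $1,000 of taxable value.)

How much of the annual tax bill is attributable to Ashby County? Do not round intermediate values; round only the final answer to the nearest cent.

$5,972.20

Assessed value = $2,005,000 × 0.492 = $986,460
Ashby County taxable value = $986,460 − $63,400 = $923,060
Ashby County levy = $923,060 × 0.00647 = $5,972.1982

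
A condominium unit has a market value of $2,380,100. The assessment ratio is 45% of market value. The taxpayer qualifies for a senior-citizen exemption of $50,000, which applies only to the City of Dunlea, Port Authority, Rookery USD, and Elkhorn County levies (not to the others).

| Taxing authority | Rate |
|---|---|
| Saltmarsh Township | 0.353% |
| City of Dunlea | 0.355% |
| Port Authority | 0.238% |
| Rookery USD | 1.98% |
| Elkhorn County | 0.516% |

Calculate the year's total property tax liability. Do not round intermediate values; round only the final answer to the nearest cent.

$35,320.87

Assessed value = $2,380,100 × 0.45 = $1,071,045
Saltmarsh Township: $1,071,045 × 0.00353 = $3,780.78885
City of Dunlea: ($1,071,045 − $50,000) × 0.00355 = $1,021,045 × 0.00355 = $3,624.70975
Port Authority: ($1,071,045 − $50,000) × 0.00238 = $1,021,045 × 0.00238 = $2,430.0871
Rookery USD: ($1,071,045 − $50,000) × 0.0198 = $1,021,045 × 0.0198 = $20,216.691
Elkhorn County: ($1,071,045 − $50,000) × 0.00516 = $1,021,045 × 0.00516 = $5,268.5922
Total = $35,320.8689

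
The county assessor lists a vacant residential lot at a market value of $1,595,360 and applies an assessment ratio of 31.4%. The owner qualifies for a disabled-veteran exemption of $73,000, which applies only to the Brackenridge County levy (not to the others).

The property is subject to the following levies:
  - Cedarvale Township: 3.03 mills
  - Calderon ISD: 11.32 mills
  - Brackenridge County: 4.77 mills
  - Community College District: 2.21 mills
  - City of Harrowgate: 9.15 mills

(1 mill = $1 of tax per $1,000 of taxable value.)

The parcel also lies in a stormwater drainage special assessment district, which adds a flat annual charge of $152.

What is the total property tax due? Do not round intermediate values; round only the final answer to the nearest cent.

Assessed value = $1,595,360 × 0.314 = $500,943.04
Cedarvale Township: $500,943.04 × 0.00303 = $1,517.8574112
Calderon ISD: $500,943.04 × 0.01132 = $5,670.6752128
Brackenridge County: ($500,943.04 − $73,000) × 0.00477 = $427,943.04 × 0.00477 = $2,041.2883008
Community College District: $500,943.04 × 0.00221 = $1,107.0841184
City of Harrowgate: $500,943.04 × 0.00915 = $4,583.628816
Levies subtotal = $14,920.5338592
Total = $14,920.5338592 + $152 = $15,072.5338592

$15,072.53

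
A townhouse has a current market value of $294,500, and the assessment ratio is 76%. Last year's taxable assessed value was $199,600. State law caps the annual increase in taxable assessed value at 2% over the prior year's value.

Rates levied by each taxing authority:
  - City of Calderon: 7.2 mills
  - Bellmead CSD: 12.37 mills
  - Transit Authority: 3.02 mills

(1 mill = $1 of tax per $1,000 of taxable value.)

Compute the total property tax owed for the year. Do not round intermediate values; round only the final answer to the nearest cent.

Uncapped assessed value = $294,500 × 0.76 = $223,820
Cap limit = $199,600 × 1.02 = $203,592
Taxable assessed value = min($223,820, $203,592) = $203,592 (cap binds)
City of Calderon: $203,592 × 0.0072 = $1,465.8624
Bellmead CSD: $203,592 × 0.01237 = $2,518.43304
Transit Authority: $203,592 × 0.00302 = $614.84784
Total = $4,599.14328

$4,599.14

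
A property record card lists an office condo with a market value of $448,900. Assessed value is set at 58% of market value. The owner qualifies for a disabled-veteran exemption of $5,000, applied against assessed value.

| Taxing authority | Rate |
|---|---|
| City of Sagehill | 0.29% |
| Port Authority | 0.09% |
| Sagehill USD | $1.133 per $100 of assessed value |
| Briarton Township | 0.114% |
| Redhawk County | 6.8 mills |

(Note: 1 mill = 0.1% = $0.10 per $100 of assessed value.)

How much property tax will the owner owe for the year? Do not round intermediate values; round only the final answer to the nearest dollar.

Assessed value = $448,900 × 0.58 = $260,362
Taxable value = $260,362 − $5,000 = $255,362
City of Sagehill: $255,362 × 0.0029 = $740.5498
Port Authority: $255,362 × 0.0009 = $229.8258
Sagehill USD: $255,362 × 0.01133 = $2,893.25146
Briarton Township: $255,362 × 0.00114 = $291.11268
Redhawk County: $255,362 × 0.0068 = $1,736.4616
Total = $5,891.20134

$5,891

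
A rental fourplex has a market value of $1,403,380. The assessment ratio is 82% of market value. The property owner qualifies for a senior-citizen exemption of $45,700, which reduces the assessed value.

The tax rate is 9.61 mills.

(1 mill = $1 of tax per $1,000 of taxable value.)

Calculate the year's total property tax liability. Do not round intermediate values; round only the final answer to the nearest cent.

$10,619.74

Assessed value = $1,403,380 × 0.82 = $1,150,771.6
Taxable value = $1,150,771.6 − $45,700 = $1,105,071.6
Tax = $1,105,071.6 × 0.00961 = $10,619.738076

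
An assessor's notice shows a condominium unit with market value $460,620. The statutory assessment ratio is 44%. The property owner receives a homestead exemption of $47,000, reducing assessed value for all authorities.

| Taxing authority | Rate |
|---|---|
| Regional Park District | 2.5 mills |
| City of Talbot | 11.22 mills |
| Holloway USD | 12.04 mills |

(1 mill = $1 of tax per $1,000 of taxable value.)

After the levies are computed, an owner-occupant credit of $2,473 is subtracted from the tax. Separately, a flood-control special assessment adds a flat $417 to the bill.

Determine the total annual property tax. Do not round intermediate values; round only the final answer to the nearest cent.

$1,954.13

Assessed value = $460,620 × 0.44 = $202,672.8
Taxable value = $202,672.8 − $47,000 = $155,672.8
Regional Park District: $155,672.8 × 0.0025 = $389.182
City of Talbot: $155,672.8 × 0.01122 = $1,746.648816
Holloway USD: $155,672.8 × 0.01204 = $1,874.300512
Levies subtotal = $4,010.131328
After credit = $4,010.131328 − $2,473 = $1,537.131328
Total = $1,537.131328 + $417 = $1,954.131328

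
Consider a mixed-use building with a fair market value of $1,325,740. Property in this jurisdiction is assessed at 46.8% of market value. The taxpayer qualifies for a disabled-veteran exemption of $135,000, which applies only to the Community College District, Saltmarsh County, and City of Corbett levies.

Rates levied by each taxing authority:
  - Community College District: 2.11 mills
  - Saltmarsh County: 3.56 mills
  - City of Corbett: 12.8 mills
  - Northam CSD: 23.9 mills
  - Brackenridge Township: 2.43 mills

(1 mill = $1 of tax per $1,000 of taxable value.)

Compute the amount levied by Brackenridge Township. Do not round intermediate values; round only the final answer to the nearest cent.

$1,507.68

Assessed value = $1,325,740 × 0.468 = $620,446.32
Brackenridge Township taxable value = $620,446.32 (exemption does not apply)
Brackenridge Township levy = $620,446.32 × 0.00243 = $1,507.6845576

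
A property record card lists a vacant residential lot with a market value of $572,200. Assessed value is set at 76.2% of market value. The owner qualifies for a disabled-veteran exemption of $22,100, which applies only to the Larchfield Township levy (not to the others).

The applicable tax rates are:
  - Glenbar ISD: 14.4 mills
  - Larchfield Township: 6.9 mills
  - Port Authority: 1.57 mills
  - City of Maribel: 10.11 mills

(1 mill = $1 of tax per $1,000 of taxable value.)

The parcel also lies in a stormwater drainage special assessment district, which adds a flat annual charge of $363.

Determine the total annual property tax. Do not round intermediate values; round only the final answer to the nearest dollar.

Assessed value = $572,200 × 0.762 = $436,016.4
Glenbar ISD: $436,016.4 × 0.0144 = $6,278.63616
Larchfield Township: ($436,016.4 − $22,100) × 0.0069 = $413,916.4 × 0.0069 = $2,856.02316
Port Authority: $436,016.4 × 0.00157 = $684.545748
City of Maribel: $436,016.4 × 0.01011 = $4,408.125804
Levies subtotal = $14,227.330872
Total = $14,227.330872 + $363 = $14,590.330872

$14,590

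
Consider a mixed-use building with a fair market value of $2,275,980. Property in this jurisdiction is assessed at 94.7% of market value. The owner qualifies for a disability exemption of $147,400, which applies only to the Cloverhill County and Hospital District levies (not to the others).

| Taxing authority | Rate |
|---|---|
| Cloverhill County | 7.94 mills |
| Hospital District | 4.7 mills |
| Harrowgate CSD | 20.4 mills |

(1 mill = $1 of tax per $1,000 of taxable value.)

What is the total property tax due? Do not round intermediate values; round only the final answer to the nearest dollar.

$69,350

Assessed value = $2,275,980 × 0.947 = $2,155,353.06
Cloverhill County: ($2,155,353.06 − $147,400) × 0.00794 = $2,007,953.06 × 0.00794 = $15,943.1472964
Hospital District: ($2,155,353.06 − $147,400) × 0.0047 = $2,007,953.06 × 0.0047 = $9,437.379382
Harrowgate CSD: $2,155,353.06 × 0.0204 = $43,969.202424
Total = $69,349.7291024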